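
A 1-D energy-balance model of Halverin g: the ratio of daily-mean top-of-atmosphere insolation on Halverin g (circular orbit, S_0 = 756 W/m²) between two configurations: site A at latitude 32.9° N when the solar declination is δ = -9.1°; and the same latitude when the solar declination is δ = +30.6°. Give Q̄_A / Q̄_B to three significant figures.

Q̄_A / Q̄_B ≈ 0.577

— Configuration A (ϕ=+32.9°):
cos h₀ = −tan(+32.9°) tan(-9.100°) = 0.1036, h₀ = 1.4670 rad.
Bracket: h₀ sin ϕ sin δ + cos ϕ cos δ sin h₀ = 1.4670×0.54317×-0.15816 + 0.83962×0.98741×0.99462 = -0.126027 + 0.824589 = 0.698562.
Q̄ = (S_0/π) × [bracket] = (756/π) × 0.698562 = 168.10 W/m².
— Configuration B (ϕ=+32.9°):
cos h₀ = −tan(+32.9°) tan(+30.600°) = -0.3826, h₀ = 1.9634 rad.
Bracket: h₀ sin ϕ sin δ + cos ϕ cos δ sin h₀ = 1.9634×0.54317×0.50904 + 0.83962×0.86074×0.92392 = 0.542871 + 0.667712 = 1.210583.
Q̄ = (S_0/π) × [bracket] = (756/π) × 1.210583 = 291.32 W/m².
Ratio Q̄_A / Q̄_B = 168.10 / 291.32 = 0.5770.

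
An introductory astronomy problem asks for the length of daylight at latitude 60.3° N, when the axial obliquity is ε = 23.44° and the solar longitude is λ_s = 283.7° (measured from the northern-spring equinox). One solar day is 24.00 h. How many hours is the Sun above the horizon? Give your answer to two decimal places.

5.70 h

Solar declination: sin δ = sin ε · sin λ_s = sin 23.44° × sin 283.7° = -0.38647, so δ = -22.735°.
cos H₀ = −tan φ · tan δ = −tan(+60.3°) × tan(-22.735°) = 0.7346, so H₀ = 0.7457 rad = 42.72°.
Daylight = 2H₀/(2π) × 24.00 h = (0.7457/π) × 24.00 = 5.70 h.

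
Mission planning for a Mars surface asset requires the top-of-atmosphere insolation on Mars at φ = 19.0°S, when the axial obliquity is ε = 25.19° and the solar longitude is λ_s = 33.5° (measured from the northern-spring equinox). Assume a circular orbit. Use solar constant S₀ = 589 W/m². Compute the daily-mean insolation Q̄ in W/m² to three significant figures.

Q̄ ≈ 150 W/m²

Solar declination: sin δ = sin ε · sin λ_s = sin 25.19° × sin 33.5° = 0.23492, so δ = +13.587°.
cos H₀ = −tan(-19.0°) tan(+13.587°) = 0.0832, H₀ = 1.4875 rad.
Bracket: H₀ sin φ sin δ + cos φ cos δ sin H₀ = 1.4875×-0.32557×0.23492 + 0.94552×0.97202×0.99653 = -0.113768 + 0.915875 = 0.802107.
Q̄ = (S₀/π) × [bracket] = (589/π) × 0.802107 = 150.4 W/m².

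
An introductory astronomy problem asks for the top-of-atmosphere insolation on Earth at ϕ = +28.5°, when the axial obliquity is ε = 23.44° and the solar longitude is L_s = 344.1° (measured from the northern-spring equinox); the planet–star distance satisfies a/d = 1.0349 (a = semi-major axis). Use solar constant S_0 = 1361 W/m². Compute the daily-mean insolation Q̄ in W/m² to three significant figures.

Solar declination: sin δ = sin ε · sin L_s = sin 23.44° × sin 344.1° = -0.10898, so δ = -6.256°.
cos h₀ = −tan(+28.5°) tan(-6.256°) = 0.0595, h₀ = 1.5112 rad.
Bracket: h₀ sin ϕ sin δ + cos ϕ cos δ sin h₀ = 1.5112×0.47716×-0.10898 + 0.87882×0.99404×0.99823 = -0.078584 + 0.872036 = 0.793452.
Inverse-square distance factor (a/d)² = 1.0349² = 1.071018.
Q̄ = (S_0/π) × 1.071018 × [bracket] = (1361/π) × 1.071018 × 0.793452 = 368.2 W/m².

Q̄ ≈ 368 W/m²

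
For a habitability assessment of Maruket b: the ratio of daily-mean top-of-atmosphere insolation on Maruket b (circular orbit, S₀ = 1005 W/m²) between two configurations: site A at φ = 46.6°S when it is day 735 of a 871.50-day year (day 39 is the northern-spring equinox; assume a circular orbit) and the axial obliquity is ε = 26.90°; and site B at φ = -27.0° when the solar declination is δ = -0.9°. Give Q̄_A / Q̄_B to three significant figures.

— Configuration A (φ=-46.6°):
Solar longitude: λ_s = 360° × (735 − 39)/871.50 = 287.504°.
sin δ = sin 26.90° × sin 287.504° = -0.43148, so δ = -25.562°.
cos H₀ = −tan(-46.6°) tan(-25.562°) = -0.5058, H₀ = 2.1011 rad.
Bracket: H₀ sin φ sin δ + cos φ cos δ sin H₀ = 2.1011×-0.72657×-0.43148 + 0.68709×0.90212×0.86266 = 0.658696 + 0.534709 = 1.193405.
Q̄ = (S₀/π) × [bracket] = (1005/π) × 1.193405 = 381.77 W/m².
— Configuration B (φ=-27.0°):
cos H₀ = −tan(-27.0°) tan(-0.900°) = -0.0080, H₀ = 1.5788 rad.
Bracket: H₀ sin φ sin δ + cos φ cos δ sin H₀ = 1.5788×-0.45399×-0.01571 + 0.89101×0.99988×0.99997 = 0.011260 + 0.890876 = 0.902136.
Q̄ = (S₀/π) × [bracket] = (1005/π) × 0.902136 = 288.59 W/m².
Ratio Q̄_A / Q̄_B = 381.77 / 288.59 = 1.323.

Q̄_A / Q̄_B ≈ 1.32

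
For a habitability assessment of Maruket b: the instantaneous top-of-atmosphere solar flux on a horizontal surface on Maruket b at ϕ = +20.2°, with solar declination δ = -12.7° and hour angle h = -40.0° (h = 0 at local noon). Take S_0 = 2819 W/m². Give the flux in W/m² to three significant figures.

1.76e+03 W/m²

cos θ_z = sin ϕ sin δ + cos ϕ cos δ cos h = -0.075912 + 0.701338 = 0.625426.
Flux = S_0 · cos θ_z = 2819 × 0.625426 = 1763 W/m².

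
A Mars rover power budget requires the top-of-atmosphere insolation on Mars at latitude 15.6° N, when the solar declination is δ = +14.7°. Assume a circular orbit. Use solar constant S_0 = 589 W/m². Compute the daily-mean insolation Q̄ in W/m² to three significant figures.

cos h₀ = −tan(+15.6°) tan(+14.700°) = -0.0732, h₀ = 1.6441 rad.
Bracket: h₀ sin ϕ sin δ + cos ϕ cos δ sin h₀ = 1.6441×0.26892×0.25376 + 0.96316×0.96727×0.99731 = 0.112195 + 0.929130 = 1.041325.
Q̄ = (S_0/π) × [bracket] = (589/π) × 1.041325 = 195.2 W/m².

Q̄ ≈ 195 W/m²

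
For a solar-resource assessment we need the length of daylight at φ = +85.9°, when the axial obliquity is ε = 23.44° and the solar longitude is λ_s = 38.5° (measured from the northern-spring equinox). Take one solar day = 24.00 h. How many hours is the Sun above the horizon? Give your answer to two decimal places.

24.00 h

Solar declination: sin δ = sin ε · sin λ_s = sin 23.44° × sin 38.5° = 0.24763, so δ = +14.337°.
Sunrise equation: cos H₀ = −tan φ · tan δ = -3.5657 ≤ −1, so the Sun never sets (polar day) and H₀ = π.
Daylight = 2H₀/(2π) × 24.00 h = (3.1416/π) × 24.00 = 24.00 h.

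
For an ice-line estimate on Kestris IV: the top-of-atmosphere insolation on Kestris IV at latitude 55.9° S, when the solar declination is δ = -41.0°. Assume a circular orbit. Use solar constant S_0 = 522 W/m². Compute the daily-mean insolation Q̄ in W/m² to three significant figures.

cos h₀ = −tan(-55.9°) tan(-41.000°) = -1.2839 ≤ −1 ⇒ polar day, h₀ = π.
Bracket: h₀ sin ϕ sin δ + cos ϕ cos δ sin h₀ = 3.1416×-0.82806×-0.65606 + 0.56064×0.75471×0.00000 = 1.706696 + 0.000000 = 1.706696.
Q̄ = (S_0/π) × [bracket] = (522/π) × 1.706696 = 283.6 W/m².

Q̄ ≈ 284 W/m²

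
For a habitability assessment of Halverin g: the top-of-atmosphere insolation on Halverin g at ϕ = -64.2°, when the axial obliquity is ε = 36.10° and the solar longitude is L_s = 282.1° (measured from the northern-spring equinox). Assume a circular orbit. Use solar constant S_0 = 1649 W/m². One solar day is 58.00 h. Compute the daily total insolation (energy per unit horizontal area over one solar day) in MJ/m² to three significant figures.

Solar declination: sin δ = sin ε · sin L_s = sin 36.10° × sin 282.1° = -0.57611, so δ = -35.177°.
cos h₀ = −tan(-64.2°) tan(-35.177°) = -1.4580 ≤ −1 ⇒ polar day, h₀ = π.
Bracket: h₀ sin ϕ sin δ + cos ϕ cos δ sin h₀ = 3.1416×-0.90032×-0.57611 + 0.43523×0.81737×0.00000 = 1.629496 + 0.000000 = 1.629496.
Q̄ = (S_0/π) × [bracket] = (1649/π) × 1.629496 = 855.31 W/m².
Daily total = Q̄ × 58.00 h × 3600 s/h = 855.31 × 58.00 × 3600 / 10⁶ = 178.6 MJ/m².

179 MJ/m²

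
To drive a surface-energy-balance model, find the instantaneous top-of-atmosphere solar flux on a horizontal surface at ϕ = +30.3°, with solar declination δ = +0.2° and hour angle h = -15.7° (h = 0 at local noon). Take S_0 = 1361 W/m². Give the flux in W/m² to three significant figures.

1.13e+03 W/m²

cos θ_z = sin ϕ sin δ + cos ϕ cos δ cos h = 0.001761 + 0.831179 = 0.832940.
Flux = S_0 · cos θ_z = 1361 × 0.832940 = 1134 W/m².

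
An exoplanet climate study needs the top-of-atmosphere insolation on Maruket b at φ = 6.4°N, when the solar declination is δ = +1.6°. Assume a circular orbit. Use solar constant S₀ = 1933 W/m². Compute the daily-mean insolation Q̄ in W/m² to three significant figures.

Q̄ ≈ 614 W/m²

cos H₀ = −tan(+6.4°) tan(+1.600°) = -0.0031, H₀ = 1.5739 rad.
Bracket: H₀ sin φ sin δ + cos φ cos δ sin H₀ = 1.5739×0.11147×0.02792 + 0.99377×0.99961×1.00000 = 0.004898 + 0.993382 = 0.998280.
Q̄ = (S₀/π) × [bracket] = (1933/π) × 0.998280 = 614.2 W/m².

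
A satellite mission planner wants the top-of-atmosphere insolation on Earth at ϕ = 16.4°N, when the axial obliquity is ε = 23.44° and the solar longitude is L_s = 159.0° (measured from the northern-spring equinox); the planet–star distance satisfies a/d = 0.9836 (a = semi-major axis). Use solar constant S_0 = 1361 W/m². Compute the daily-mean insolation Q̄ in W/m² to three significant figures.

Q̄ ≈ 425 W/m²

Solar declination: sin δ = sin ε · sin L_s = sin 23.44° × sin 159.0° = 0.14255, so δ = +8.196°.
cos h₀ = −tan(+16.4°) tan(+8.196°) = -0.0424, h₀ = 1.6132 rad.
Bracket: h₀ sin ϕ sin δ + cos ϕ cos δ sin h₀ = 1.6132×0.28234×0.14255 + 0.95931×0.98979×0.99910 = 0.064927 + 0.948661 = 1.013588.
Inverse-square distance factor (a/d)² = 0.9836² = 0.967469.
Q̄ = (S_0/π) × 0.967469 × [bracket] = (1361/π) × 0.967469 × 1.013588 = 424.8 W/m².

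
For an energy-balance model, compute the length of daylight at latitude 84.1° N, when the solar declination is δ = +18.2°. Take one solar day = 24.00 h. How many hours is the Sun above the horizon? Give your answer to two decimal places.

24.00 h

Sunrise equation: cos H₀ = −tan φ · tan δ = -3.1816 ≤ −1, so the Sun never sets (polar day) and H₀ = π.
Daylight = 2H₀/(2π) × 24.00 h = (3.1416/π) × 24.00 = 24.00 h.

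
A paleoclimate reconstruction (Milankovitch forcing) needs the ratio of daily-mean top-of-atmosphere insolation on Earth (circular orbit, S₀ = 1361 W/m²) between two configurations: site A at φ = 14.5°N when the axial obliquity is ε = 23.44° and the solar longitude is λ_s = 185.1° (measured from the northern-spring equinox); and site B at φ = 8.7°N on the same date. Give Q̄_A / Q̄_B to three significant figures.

Q̄_A / Q̄_B ≈ 0.974

— Configuration A (φ=+14.5°):
Solar declination: sin δ = sin ε · sin λ_s = sin 23.44° × sin 185.1° = -0.03536, so δ = -2.026°.
cos H₀ = −tan(+14.5°) tan(-2.026°) = 0.0092, H₀ = 1.5616 rad.
Bracket: H₀ sin φ sin δ + cos φ cos δ sin H₀ = 1.5616×0.25038×-0.03536 + 0.96815×0.99937×0.99996 = -0.013826 + 0.967501 = 0.953675.
Q̄ = (S₀/π) × [bracket] = (1361/π) × 0.953675 = 413.15 W/m².
— Configuration B (φ=+8.7°):
cos H₀ = −tan(+8.7°) tan(-2.026°) = 0.0054, H₀ = 1.5654 rad.
Bracket: H₀ sin φ sin δ + cos φ cos δ sin H₀ = 1.5654×0.15126×-0.03536 + 0.98849×0.99937×0.99999 = -0.008373 + 0.987857 = 0.979484.
Q̄ = (S₀/π) × [bracket] = (1361/π) × 0.979484 = 424.33 W/m².
Ratio Q̄_A / Q̄_B = 413.15 / 424.33 = 0.9737.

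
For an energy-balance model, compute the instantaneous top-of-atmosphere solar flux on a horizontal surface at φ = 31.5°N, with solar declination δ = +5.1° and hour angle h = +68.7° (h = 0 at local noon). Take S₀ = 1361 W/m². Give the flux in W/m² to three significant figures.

483 W/m²

cos θ_z = sin φ sin δ + cos φ cos δ cos h = 0.046447 + 0.308496 = 0.354943.
Flux = S₀ · cos θ_z = 1361 × 0.354943 = 483.1 W/m².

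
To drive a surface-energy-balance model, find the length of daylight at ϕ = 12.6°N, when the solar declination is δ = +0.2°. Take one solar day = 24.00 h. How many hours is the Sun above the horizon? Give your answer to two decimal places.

cos h₀ = −tan ϕ · tan δ = −tan(+12.6°) × tan(+0.200°) = -0.0008, so h₀ = 1.5716 rad = 90.04°.
Daylight = 2h₀/(2π) × 24.00 h = (1.5716/π) × 24.00 = 12.01 h.

12.01 h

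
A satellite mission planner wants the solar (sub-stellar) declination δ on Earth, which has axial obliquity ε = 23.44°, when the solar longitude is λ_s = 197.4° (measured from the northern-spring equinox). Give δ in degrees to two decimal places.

δ = -6.83°

sin δ = sin ε · sin λ_s = sin 23.44° × sin 197.4° = -0.118955.
δ = arcsin(-0.118955) = -6.83°.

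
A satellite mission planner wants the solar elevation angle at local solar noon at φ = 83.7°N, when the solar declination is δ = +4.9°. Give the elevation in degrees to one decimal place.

At local noon the hour angle is zero, so the zenith angle equals |φ − δ| = |+83.7° − (+4.900°)| = 78.800°.
Elevation = 90° − 78.800° = 11.2°.

11.2°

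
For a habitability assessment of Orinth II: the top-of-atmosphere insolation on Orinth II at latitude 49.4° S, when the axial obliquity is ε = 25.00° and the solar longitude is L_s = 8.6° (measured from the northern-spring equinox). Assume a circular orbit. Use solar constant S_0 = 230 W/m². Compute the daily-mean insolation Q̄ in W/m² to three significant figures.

Solar declination: sin δ = sin ε · sin L_s = sin 25.00° × sin 8.6° = 0.06320, so δ = +3.623°.
cos h₀ = −tan(-49.4°) tan(+3.623°) = 0.0739, h₀ = 1.4968 rad.
Bracket: h₀ sin ϕ sin δ + cos ϕ cos δ sin h₀ = 1.4968×-0.75927×0.06320 + 0.65077×0.99800×0.99727 = -0.071825 + 0.647695 = 0.575870.
Q̄ = (S_0/π) × [bracket] = (230/π) × 0.575870 = 42.16 W/m².

Q̄ ≈ 42.2 W/m²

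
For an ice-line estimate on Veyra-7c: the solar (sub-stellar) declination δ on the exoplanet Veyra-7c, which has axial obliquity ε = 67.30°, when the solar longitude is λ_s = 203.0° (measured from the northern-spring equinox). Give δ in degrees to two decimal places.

sin δ = sin ε · sin λ_s = sin 67.30° × sin 203.0° = -0.360464.
δ = arcsin(-0.360464) = -21.13°.

δ = -21.13°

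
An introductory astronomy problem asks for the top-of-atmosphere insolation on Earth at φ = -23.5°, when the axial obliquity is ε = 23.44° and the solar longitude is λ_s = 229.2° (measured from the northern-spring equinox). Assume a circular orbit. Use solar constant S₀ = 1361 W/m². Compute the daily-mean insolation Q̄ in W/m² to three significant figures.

Q̄ ≈ 464 W/m²

Solar declination: sin δ = sin ε · sin λ_s = sin 23.44° × sin 229.2° = -0.30112, so δ = -17.525°.
cos H₀ = −tan(-23.5°) tan(-17.525°) = -0.1373, H₀ = 1.7085 rad.
Bracket: H₀ sin φ sin δ + cos φ cos δ sin H₀ = 1.7085×-0.39875×-0.30112 + 0.91706×0.95359×0.99053 = 0.205142 + 0.866218 = 1.071360.
Q̄ = (S₀/π) × [bracket] = (1361/π) × 1.071360 = 464.1 W/m².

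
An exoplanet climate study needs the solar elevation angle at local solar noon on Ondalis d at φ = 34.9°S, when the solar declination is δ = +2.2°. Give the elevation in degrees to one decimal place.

52.9°

At local noon the hour angle is zero, so the zenith angle equals |φ − δ| = |-34.9° − (+2.200°)| = 37.100°.
Elevation = 90° − 37.100° = 52.9°.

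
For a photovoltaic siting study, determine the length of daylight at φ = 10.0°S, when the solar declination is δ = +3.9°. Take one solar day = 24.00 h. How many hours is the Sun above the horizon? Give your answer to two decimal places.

11.91 h

cos H₀ = −tan φ · tan δ = −tan(-10.0°) × tan(+3.900°) = 0.0120, so H₀ = 1.5588 rad = 89.31°.
Daylight = 2H₀/(2π) × 24.00 h = (1.5588/π) × 24.00 = 11.91 h.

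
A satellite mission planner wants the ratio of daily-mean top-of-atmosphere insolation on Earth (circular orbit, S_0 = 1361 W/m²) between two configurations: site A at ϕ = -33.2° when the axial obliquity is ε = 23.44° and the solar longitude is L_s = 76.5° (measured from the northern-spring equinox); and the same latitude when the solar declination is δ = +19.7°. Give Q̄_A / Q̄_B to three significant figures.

— Configuration A (ϕ=-33.2°):
Solar declination: sin δ = sin ε · sin L_s = sin 23.44° × sin 76.5° = 0.38680, so δ = +22.755°.
cos h₀ = −tan(-33.2°) tan(+22.755°) = 0.2745, h₀ = 1.2928 rad.
Bracket: h₀ sin ϕ sin δ + cos ϕ cos δ sin h₀ = 1.2928×-0.54756×0.38680 + 0.83676×0.92216×0.96159 = -0.273810 + 0.741988 = 0.468178.
Q̄ = (S_0/π) × [bracket] = (1361/π) × 0.468178 = 202.82 W/m².
— Configuration B (ϕ=-33.2°):
cos h₀ = −tan(-33.2°) tan(+19.700°) = 0.2343, h₀ = 1.3343 rad.
Bracket: h₀ sin ϕ sin δ + cos ϕ cos δ sin h₀ = 1.3343×-0.54756×0.33710 + 0.83676×0.94147×0.97216 = -0.246288 + 0.765853 = 0.519565.
Q̄ = (S_0/π) × [bracket] = (1361/π) × 0.519565 = 225.09 W/m².
Ratio Q̄_A / Q̄_B = 202.82 / 225.09 = 0.9011.

Q̄_A / Q̄_B ≈ 0.901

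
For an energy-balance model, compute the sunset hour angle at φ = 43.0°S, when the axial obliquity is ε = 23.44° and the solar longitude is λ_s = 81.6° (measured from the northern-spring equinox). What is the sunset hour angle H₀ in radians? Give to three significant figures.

H₀ = 1.16 rad

Solar declination: sin δ = sin ε · sin λ_s = sin 23.44° × sin 81.6° = 0.39352, so δ = +23.174°.
cos H₀ = −tan φ · tan δ = −tan(-43.0°) × tan(+23.174°) = 0.3992, so H₀ = 1.1602 rad = 66.47°.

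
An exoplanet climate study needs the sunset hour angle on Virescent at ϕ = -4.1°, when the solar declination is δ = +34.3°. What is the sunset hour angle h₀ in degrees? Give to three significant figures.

cos h₀ = −tan ϕ · tan δ = −tan(-4.1°) × tan(+34.300°) = 0.0489, so h₀ = 1.5219 rad = 87.20°.

h₀ = 87.2°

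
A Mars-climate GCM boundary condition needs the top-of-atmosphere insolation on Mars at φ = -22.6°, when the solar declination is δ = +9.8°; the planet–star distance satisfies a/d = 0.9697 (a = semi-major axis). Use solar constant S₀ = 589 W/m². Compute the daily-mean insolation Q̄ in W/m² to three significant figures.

cos H₀ = −tan(-22.6°) tan(+9.800°) = 0.0719, H₀ = 1.4988 rad.
Bracket: H₀ sin φ sin δ + cos φ cos δ sin H₀ = 1.4988×-0.38430×0.17021 + 0.92321×0.98541×0.99741 = -0.098039 + 0.907384 = 0.809345.
Inverse-square distance factor (a/d)² = 0.9697² = 0.940318.
Q̄ = (S₀/π) × 0.940318 × [bracket] = (589/π) × 0.940318 × 0.809345 = 142.7 W/m².

Q̄ ≈ 143 W/m²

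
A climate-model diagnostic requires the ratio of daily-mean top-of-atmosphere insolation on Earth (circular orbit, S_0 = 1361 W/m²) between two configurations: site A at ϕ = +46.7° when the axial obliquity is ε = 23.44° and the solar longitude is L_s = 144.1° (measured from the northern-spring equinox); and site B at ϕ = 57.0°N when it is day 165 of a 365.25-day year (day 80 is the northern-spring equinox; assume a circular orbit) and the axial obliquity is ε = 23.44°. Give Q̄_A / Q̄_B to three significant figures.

Q̄_A / Q̄_B ≈ 0.841

— Configuration A (ϕ=+46.7°):
Solar declination: sin δ = sin ε · sin L_s = sin 23.44° × sin 144.1° = 0.23325, so δ = +13.489°.
cos h₀ = −tan(+46.7°) tan(+13.489°) = -0.2545, h₀ = 1.8282 rad.
Bracket: h₀ sin ϕ sin δ + cos ϕ cos δ sin h₀ = 1.8282×0.72777×0.23325 + 0.68582×0.97242×0.96706 = 0.310341 + 0.644937 = 0.955278.
Q̄ = (S_0/π) × [bracket] = (1361/π) × 0.955278 = 413.85 W/m².
— Configuration B (ϕ=+57.0°):
Solar longitude: L_s = 360° × (165 − 80)/365.25 = 83.778°.
sin δ = sin 23.44° × sin 83.778° = 0.39545, so δ = +23.294°.
cos h₀ = −tan(+57.0°) tan(+23.294°) = -0.6630, h₀ = 2.2956 rad.
Bracket: h₀ sin ϕ sin δ + cos ϕ cos δ sin h₀ = 2.2956×0.83867×0.39545 + 0.54464×0.91849×0.74864 = 0.761340 + 0.374504 = 1.135844.
Q̄ = (S_0/π) × [bracket] = (1361/π) × 1.135844 = 492.07 W/m².
Ratio Q̄_A / Q̄_B = 413.85 / 492.07 = 0.8410.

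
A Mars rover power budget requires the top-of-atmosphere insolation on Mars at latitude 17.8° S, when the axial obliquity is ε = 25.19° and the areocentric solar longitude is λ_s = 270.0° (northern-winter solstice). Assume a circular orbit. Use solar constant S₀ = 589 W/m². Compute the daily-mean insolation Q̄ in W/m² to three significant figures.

sin δ = sin 25.19° × sin 270.0° = -0.42562, so δ = -25.190°.
cos H₀ = −tan(-17.8°) tan(-25.190°) = -0.1510, H₀ = 1.7224 rad.
Bracket: H₀ sin φ sin δ + cos φ cos δ sin H₀ = 1.7224×-0.30570×-0.42562 + 0.95213×0.90490×0.98853 = 0.224105 + 0.851700 = 1.075805.
Q̄ = (S₀/π) × [bracket] = (589/π) × 1.075805 = 201.7 W/m².

Q̄ ≈ 202 W/m²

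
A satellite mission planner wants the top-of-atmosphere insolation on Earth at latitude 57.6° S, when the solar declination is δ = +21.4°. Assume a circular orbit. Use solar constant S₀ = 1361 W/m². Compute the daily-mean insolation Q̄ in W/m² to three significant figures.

cos H₀ = −tan(-57.6°) tan(+21.400°) = 0.6175, H₀ = 0.9052 rad.
Bracket: H₀ sin φ sin δ + cos φ cos δ sin H₀ = 0.9052×-0.84433×0.36488 + 0.53583×0.93106×0.78655 = -0.278873 + 0.392402 = 0.113529.
Q̄ = (S₀/π) × [bracket] = (1361/π) × 0.113529 = 49.18 W/m².

Q̄ ≈ 49.2 W/m²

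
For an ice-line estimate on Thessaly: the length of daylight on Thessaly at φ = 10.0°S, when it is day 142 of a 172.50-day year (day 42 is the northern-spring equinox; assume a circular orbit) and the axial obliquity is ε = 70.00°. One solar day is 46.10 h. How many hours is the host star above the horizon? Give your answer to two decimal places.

24.36 h

Solar longitude: λ_s = 360° × (142 − 42)/172.50 = 208.696°.
sin δ = sin 70.00° × sin 208.696° = -0.45120, so δ = -26.821°.
cos H₀ = −tan φ · tan δ = −tan(-10.0°) × tan(-26.821°) = -0.0891, so H₀ = 1.6601 rad = 95.11°.
Daylight = 2H₀/(2π) × 46.10 h = (1.6601/π) × 46.10 = 24.36 h.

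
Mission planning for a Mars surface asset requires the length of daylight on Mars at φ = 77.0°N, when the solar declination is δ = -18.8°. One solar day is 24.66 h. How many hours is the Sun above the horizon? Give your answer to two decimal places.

cos H₀ = −tan φ · tan δ = 1.4746 ≥ 1, so the Sun never rises (polar night) and H₀ = 0.
Daylight = 2H₀/(2π) × 24.66 h = (0.0000/π) × 24.66 = 0.00 h.

0.00 h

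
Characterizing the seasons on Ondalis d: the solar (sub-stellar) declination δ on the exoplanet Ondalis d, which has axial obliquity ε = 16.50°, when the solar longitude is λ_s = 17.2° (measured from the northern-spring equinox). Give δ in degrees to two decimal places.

δ = +4.82°

sin δ = sin ε · sin λ_s = sin 16.50° × sin 17.2° = 0.083986.
δ = arcsin(0.083986) = +4.82°.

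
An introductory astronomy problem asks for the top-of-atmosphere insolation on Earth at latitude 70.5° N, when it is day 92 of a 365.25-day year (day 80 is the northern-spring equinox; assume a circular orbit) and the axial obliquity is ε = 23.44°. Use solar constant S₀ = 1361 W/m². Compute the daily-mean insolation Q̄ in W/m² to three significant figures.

Solar longitude: λ_s = 360° × (92 − 80)/365.25 = 11.828°.
sin δ = sin 23.44° × sin 11.828° = 0.08153, so δ = +4.677°.
cos H₀ = −tan(+70.5°) tan(+4.677°) = -0.2310, H₀ = 1.8039 rad.
Bracket: H₀ sin φ sin δ + cos φ cos δ sin H₀ = 1.8039×0.94264×0.08153 + 0.33381×0.99667×0.97295 = 0.138636 + 0.323699 = 0.462335.
Q̄ = (S₀/π) × [bracket] = (1361/π) × 0.462335 = 200.3 W/m².

Q̄ ≈ 200 W/m²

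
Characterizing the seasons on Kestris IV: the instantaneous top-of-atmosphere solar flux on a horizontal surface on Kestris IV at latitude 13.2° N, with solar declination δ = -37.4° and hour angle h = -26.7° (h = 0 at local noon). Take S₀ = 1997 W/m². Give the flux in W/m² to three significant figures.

1.10e+03 W/m²

cos θ_z = sin φ sin δ + cos φ cos δ cos h = -0.138695 + 0.690956 = 0.552261.
Flux = S₀ · cos θ_z = 1997 × 0.552261 = 1103 W/m².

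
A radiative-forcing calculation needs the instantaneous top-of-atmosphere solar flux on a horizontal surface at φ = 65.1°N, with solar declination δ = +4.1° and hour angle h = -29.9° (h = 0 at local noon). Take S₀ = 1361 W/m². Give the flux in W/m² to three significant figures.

cos θ_z = sin φ sin δ + cos φ cos δ cos h = 0.064851 + 0.364060 = 0.428911.
Flux = S₀ · cos θ_z = 1361 × 0.428911 = 583.7 W/m².

584 W/m²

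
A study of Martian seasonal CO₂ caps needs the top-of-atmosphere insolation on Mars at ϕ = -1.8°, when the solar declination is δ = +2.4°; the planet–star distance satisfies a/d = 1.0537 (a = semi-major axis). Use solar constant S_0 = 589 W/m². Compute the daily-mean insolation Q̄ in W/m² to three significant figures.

cos h₀ = −tan(-1.8°) tan(+2.400°) = 0.0013, h₀ = 1.5695 rad.
Bracket: h₀ sin ϕ sin δ + cos ϕ cos δ sin h₀ = 1.5695×-0.03141×0.04188 + 0.99951×0.99912×1.00000 = -0.002065 + 0.998630 = 0.996565.
Inverse-square distance factor (a/d)² = 1.0537² = 1.110284.
Q̄ = (S_0/π) × 1.110284 × [bracket] = (589/π) × 1.110284 × 0.996565 = 207.4 W/m².

Q̄ ≈ 207 W/m²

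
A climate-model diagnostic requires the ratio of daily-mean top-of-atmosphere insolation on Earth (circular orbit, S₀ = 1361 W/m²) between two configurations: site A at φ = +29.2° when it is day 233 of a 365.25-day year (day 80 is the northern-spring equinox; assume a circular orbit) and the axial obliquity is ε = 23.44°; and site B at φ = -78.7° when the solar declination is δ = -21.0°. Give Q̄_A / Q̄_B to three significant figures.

Q̄_A / Q̄_B ≈ 0.915

— Configuration A (φ=+29.2°):
Solar longitude: λ_s = 360° × (233 − 80)/365.25 = 150.801°.
sin δ = sin 23.44° × sin 150.801° = 0.19406, so δ = +11.190°.
cos H₀ = −tan(+29.2°) tan(+11.190°) = -0.1106, H₀ = 1.6816 rad.
Bracket: H₀ sin φ sin δ + cos φ cos δ sin H₀ = 1.6816×0.48786×0.19406 + 0.87292×0.98099×0.99387 = 0.159204 + 0.851077 = 1.010281.
Q̄ = (S₀/π) × [bracket] = (1361/π) × 1.010281 = 437.67 W/m².
— Configuration B (φ=-78.7°):
cos H₀ = −tan(-78.7°) tan(-21.000°) = -1.9211 ≤ −1 ⇒ polar day, H₀ = π.
Bracket: H₀ sin φ sin δ + cos φ cos δ sin H₀ = 3.1416×-0.98061×-0.35837 + 0.19595×0.93358×0.00000 = 1.104025 + 0.000000 = 1.104025.
Q̄ = (S₀/π) × [bracket] = (1361/π) × 1.104025 = 478.29 W/m².
Ratio Q̄_A / Q̄_B = 437.67 / 478.29 = 0.9151.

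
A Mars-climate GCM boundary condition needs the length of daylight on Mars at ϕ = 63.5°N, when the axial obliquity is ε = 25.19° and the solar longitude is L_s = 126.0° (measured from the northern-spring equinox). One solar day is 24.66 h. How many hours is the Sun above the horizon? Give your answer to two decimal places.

18.82 h

Solar declination: sin δ = sin ε · sin L_s = sin 25.19° × sin 126.0° = 0.34433, so δ = +20.141°.
cos h₀ = −tan ϕ · tan δ = −tan(+63.5°) × tan(+20.141°) = -0.7356, so h₀ = 2.3974 rad = 137.36°.
Daylight = 2h₀/(2π) × 24.66 h = (2.3974/π) × 24.66 = 18.82 h.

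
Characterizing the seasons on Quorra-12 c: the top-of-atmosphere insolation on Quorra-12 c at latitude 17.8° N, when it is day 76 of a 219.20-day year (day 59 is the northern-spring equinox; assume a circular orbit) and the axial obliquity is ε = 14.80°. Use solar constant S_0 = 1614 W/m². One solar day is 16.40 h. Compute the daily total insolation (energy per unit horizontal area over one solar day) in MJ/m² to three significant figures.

30.4 MJ/m²

Solar longitude: L_s = 360° × (76 − 59)/219.20 = 27.920°.
sin δ = sin 14.80° × sin 27.920° = 0.11961, so δ = +6.869°.
cos h₀ = −tan(+17.8°) tan(+6.869°) = -0.0387, h₀ = 1.6095 rad.
Bracket: h₀ sin ϕ sin δ + cos ϕ cos δ sin h₀ = 1.6095×0.30570×0.11961 + 0.95213×0.99282×0.99925 = 0.058851 + 0.944585 = 1.003436.
Q̄ = (S_0/π) × [bracket] = (1614/π) × 1.003436 = 515.52 W/m².
Daily total = Q̄ × 16.40 h × 3600 s/h = 515.52 × 16.40 × 3600 / 10⁶ = 30.44 MJ/m².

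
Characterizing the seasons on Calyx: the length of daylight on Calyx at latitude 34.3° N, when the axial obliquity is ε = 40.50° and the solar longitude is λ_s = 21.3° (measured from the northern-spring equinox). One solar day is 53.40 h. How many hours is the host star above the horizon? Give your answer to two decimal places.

29.53 h

Solar declination: sin δ = sin ε · sin λ_s = sin 40.50° × sin 21.3° = 0.23591, so δ = +13.645°.
cos H₀ = −tan φ · tan δ = −tan(+34.3°) × tan(+13.645°) = -0.1656, so H₀ = 1.7372 rad = 99.53°.
Daylight = 2H₀/(2π) × 53.40 h = (1.7372/π) × 53.40 = 29.53 h.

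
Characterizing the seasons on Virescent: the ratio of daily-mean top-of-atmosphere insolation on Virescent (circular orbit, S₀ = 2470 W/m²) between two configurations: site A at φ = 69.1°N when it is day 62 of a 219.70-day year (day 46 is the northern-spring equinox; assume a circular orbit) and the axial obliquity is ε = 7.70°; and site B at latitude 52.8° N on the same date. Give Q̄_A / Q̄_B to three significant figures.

— Configuration A (φ=+69.1°):
Solar longitude: λ_s = 360° × (62 − 46)/219.70 = 26.218°.
sin δ = sin 7.70° × sin 26.218° = 0.05919, so δ = +3.393°.
cos H₀ = −tan(+69.1°) tan(+3.393°) = -0.1553, H₀ = 1.7267 rad.
Bracket: H₀ sin φ sin δ + cos φ cos δ sin H₀ = 1.7267×0.93420×0.05919 + 0.35674×0.99825×0.98787 = 0.095478 + 0.351796 = 0.447274.
Q̄ = (S₀/π) × [bracket] = (2470/π) × 0.447274 = 351.66 W/m².
— Configuration B (φ=+52.8°):
cos H₀ = −tan(+52.8°) tan(+3.393°) = -0.0781, H₀ = 1.6490 rad.
Bracket: H₀ sin φ sin δ + cos φ cos δ sin H₀ = 1.6490×0.79653×0.05919 + 0.60460×0.99825×0.99694 = 0.077745 + 0.601695 = 0.679440.
Q̄ = (S₀/π) × [bracket] = (2470/π) × 0.679440 = 534.19 W/m².
Ratio Q̄_A / Q̄_B = 351.66 / 534.19 = 0.6583.

Q̄_A / Q̄_B ≈ 0.658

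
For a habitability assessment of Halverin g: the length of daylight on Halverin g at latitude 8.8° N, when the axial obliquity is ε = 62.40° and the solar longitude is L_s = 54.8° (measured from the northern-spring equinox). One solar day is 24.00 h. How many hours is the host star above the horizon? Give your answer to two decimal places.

13.25 h

Solar declination: sin δ = sin ε · sin L_s = sin 62.40° × sin 54.8° = 0.72416, so δ = +46.399°.
cos h₀ = −tan ϕ · tan δ = −tan(+8.8°) × tan(+46.399°) = -0.1626, so h₀ = 1.7341 rad = 99.36°.
Daylight = 2h₀/(2π) × 24.00 h = (1.7341/π) × 24.00 = 13.25 h.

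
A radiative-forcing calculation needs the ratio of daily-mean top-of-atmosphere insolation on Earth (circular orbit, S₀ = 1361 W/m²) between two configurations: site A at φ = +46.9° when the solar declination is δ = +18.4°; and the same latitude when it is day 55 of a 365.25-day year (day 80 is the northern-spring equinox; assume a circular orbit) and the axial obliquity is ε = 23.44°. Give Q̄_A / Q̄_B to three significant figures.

Q̄_A / Q̄_B ≈ 2.13

— Configuration A (φ=+46.9°):
cos H₀ = −tan(+46.9°) tan(+18.400°) = -0.3555, H₀ = 1.9342 rad.
Bracket: H₀ sin φ sin δ + cos φ cos δ sin H₀ = 1.9342×0.73016×0.31565 + 0.68327×0.94888×0.93468 = 0.445785 + 0.605992 = 1.051777.
Q̄ = (S₀/π) × [bracket] = (1361/π) × 1.051777 = 455.65 W/m².
— Configuration B (φ=+46.9°):
Solar longitude: λ_s = 360° × (55 − 80)/365.25 = -24.641°, i.e. -24.641° + 360° = 335.359°.
sin δ = sin 23.44° × sin 335.359° = -0.16585, so δ = -9.547°.
cos H₀ = −tan(+46.9°) tan(-9.547°) = 0.1797, H₀ = 1.3901 rad.
Bracket: H₀ sin φ sin δ + cos φ cos δ sin H₀ = 1.3901×0.73016×-0.16585 + 0.68327×0.98615×0.98372 = -0.168337 + 0.662837 = 0.494500.
Q̄ = (S₀/π) × [bracket] = (1361/π) × 0.494500 = 214.23 W/m².
Ratio Q̄_A / Q̄_B = 455.65 / 214.23 = 2.127.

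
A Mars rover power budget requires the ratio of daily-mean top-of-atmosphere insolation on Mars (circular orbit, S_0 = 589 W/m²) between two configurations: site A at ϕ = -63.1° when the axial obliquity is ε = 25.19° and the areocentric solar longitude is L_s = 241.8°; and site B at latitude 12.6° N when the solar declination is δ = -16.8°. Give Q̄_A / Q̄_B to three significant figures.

— Configuration A (ϕ=-63.1°):
sin δ = sin 25.19° × sin 241.8° = -0.37510, so δ = -22.031°.
cos h₀ = −tan(-63.1°) tan(-22.031°) = -0.7976, h₀ = 2.4941 rad.
Bracket: h₀ sin ϕ sin δ + cos ϕ cos δ sin h₀ = 2.4941×-0.89180×-0.37510 + 0.45243×0.92698×0.60318 = 0.834312 + 0.252970 = 1.087282.
Q̄ = (S_0/π) × [bracket] = (589/π) × 1.087282 = 203.85 W/m².
— Configuration B (ϕ=+12.6°):
cos h₀ = −tan(+12.6°) tan(-16.800°) = 0.0675, h₀ = 1.5033 rad.
Bracket: h₀ sin ϕ sin δ + cos ϕ cos δ sin h₀ = 1.5033×0.21814×-0.28903 + 0.97592×0.95732×0.99772 = -0.094782 + 0.932138 = 0.837356.
Q̄ = (S_0/π) × [bracket] = (589/π) × 0.837356 = 156.99 W/m².
Ratio Q̄_A / Q̄_B = 203.85 / 156.99 = 1.298.

Q̄_A / Q̄_B ≈ 1.30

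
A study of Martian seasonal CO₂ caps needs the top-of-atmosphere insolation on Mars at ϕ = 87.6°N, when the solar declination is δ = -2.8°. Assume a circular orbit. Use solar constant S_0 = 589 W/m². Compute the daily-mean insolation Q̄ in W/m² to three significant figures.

Q̄ ≈ 0.00 W/m²

cos h₀ = −tan(+87.6°) tan(-2.800°) = 1.1669 ≥ 1 ⇒ polar night, h₀ = 0 and Q̄ = 0.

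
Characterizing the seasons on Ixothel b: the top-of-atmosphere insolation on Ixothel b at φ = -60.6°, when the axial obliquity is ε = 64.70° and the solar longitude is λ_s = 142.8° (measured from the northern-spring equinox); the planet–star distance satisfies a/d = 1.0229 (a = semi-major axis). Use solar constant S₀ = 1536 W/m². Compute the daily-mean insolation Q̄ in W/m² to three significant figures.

Solar declination: sin δ = sin ε · sin λ_s = sin 64.70° × sin 142.8° = 0.54661, so δ = +33.135°.
cos H₀ = −tan(-60.6°) tan(+33.135°) = 1.1584 ≥ 1 ⇒ polar night, H₀ = 0 and Q̄ = 0.
Inverse-square distance factor (a/d)² = 1.0229² = 1.046324.

Q̄ ≈ 0.00 W/m²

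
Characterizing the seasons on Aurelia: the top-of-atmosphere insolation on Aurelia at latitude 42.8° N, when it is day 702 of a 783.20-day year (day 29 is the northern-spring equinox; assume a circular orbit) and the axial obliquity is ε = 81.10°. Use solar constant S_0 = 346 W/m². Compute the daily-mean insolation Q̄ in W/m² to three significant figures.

Q̄ ≈ 0.00 W/m²

Solar longitude: L_s = 360° × (702 − 29)/783.20 = 309.346°.
sin δ = sin 81.10° × sin 309.346° = -0.76402, so δ = -49.820°.
cos h₀ = −tan(+42.8°) tan(-49.820°) = 1.0965 ≥ 1 ⇒ polar night, h₀ = 0 and Q̄ = 0.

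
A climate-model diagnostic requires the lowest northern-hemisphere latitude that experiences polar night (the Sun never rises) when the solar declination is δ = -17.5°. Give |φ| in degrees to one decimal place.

Polar night requires cos H₀ = −tan φ tan δ ≥ 1, i.e. tan φ tan δ ≤ −1.
The boundary is |tan φ| · |tan δ| = 1, so |φ| = 90° − |δ| = 90° − 17.5° = 72.5° in the northern hemisphere.

|φ| = 72.5°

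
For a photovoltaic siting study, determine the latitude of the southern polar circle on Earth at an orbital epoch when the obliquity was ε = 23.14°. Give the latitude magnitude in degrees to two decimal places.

The polar circle is the lowest latitude that experiences at least one full rotation of continuous darkness at the northern-summer solstice; it lies at |φ| = 90° − ε = 90° − 23.14° = 66.86°.

66.86°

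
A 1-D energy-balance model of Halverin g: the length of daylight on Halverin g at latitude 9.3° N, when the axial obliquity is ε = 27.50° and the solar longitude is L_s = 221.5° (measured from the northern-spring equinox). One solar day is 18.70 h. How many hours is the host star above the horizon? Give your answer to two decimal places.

9.04 h

Solar declination: sin δ = sin ε · sin L_s = sin 27.50° × sin 221.5° = -0.30596, so δ = -17.816°.
cos h₀ = −tan ϕ · tan δ = −tan(+9.3°) × tan(-17.816°) = 0.0526, so h₀ = 1.5181 rad = 86.98°.
Daylight = 2h₀/(2π) × 18.70 h = (1.5181/π) × 18.70 = 9.04 h.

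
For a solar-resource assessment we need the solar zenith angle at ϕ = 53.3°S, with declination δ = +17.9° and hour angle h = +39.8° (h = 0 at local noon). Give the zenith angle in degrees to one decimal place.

θ_z = 79.0°

cos θ_z = sin ϕ sin δ + cos ϕ cos δ cos h = -0.246431 + 0.436920 = 0.190489.
θ_z = arccos(0.190489) = 79.0°.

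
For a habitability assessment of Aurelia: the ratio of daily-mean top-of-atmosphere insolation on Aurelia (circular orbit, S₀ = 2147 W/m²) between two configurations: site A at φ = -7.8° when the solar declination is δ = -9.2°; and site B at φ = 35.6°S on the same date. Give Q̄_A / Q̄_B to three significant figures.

— Configuration A (φ=-7.8°):
cos H₀ = −tan(-7.8°) tan(-9.200°) = -0.0222, H₀ = 1.5930 rad.
Bracket: H₀ sin φ sin δ + cos φ cos δ sin H₀ = 1.5930×-0.13572×-0.15988 + 0.99075×0.98714×0.99975 = 0.034566 + 0.977764 = 1.012330.
Q̄ = (S₀/π) × [bracket] = (2147/π) × 1.012330 = 691.84 W/m².
— Configuration B (φ=-35.6°):
cos H₀ = −tan(-35.6°) tan(-9.200°) = -0.1160, H₀ = 1.6870 rad.
Bracket: H₀ sin φ sin δ + cos φ cos δ sin H₀ = 1.6870×-0.58212×-0.15988 + 0.81310×0.98714×0.99325 = 0.157008 + 0.797226 = 0.954234.
Q̄ = (S₀/π) × [bracket] = (2147/π) × 0.954234 = 652.13 W/m².
Ratio Q̄_A / Q̄_B = 691.84 / 652.13 = 1.061.

Q̄_A / Q̄_B ≈ 1.06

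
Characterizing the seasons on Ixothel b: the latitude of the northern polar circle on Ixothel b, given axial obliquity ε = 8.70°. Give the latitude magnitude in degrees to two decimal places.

81.30°

The polar circle is the lowest latitude that experiences at least one full rotation of continuous daylight at the northern-summer solstice; it lies at |ϕ| = 90° − ε = 90° − 8.70° = 81.30°.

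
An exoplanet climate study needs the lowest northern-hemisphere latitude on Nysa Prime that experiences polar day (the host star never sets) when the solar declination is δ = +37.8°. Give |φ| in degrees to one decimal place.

|φ| = 52.2°

Polar day requires cos H₀ = −tan φ tan δ ≤ −1, i.e. tan φ tan δ ≥ 1.
The boundary is |tan φ| · |tan δ| = 1, so |φ| = 90° − |δ| = 90° − 37.8° = 52.2° in the northern hemisphere.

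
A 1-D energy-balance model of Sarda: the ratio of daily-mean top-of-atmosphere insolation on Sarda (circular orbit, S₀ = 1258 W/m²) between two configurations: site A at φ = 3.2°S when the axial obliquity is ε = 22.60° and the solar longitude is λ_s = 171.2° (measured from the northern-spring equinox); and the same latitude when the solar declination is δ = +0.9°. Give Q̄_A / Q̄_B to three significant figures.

— Configuration A (φ=-3.2°):
Solar declination: sin δ = sin ε · sin λ_s = sin 22.60° × sin 171.2° = 0.05879, so δ = +3.370°.
cos H₀ = −tan(-3.2°) tan(+3.370°) = 0.0033, H₀ = 1.5675 rad.
Bracket: H₀ sin φ sin δ + cos φ cos δ sin H₀ = 1.5675×-0.05582×0.05879 + 0.99844×0.99827×0.99999 = -0.005144 + 0.996703 = 0.991559.
Q̄ = (S₀/π) × [bracket] = (1258/π) × 0.991559 = 397.05 W/m².
— Configuration B (φ=-3.2°):
cos H₀ = −tan(-3.2°) tan(+0.900°) = 0.0009, H₀ = 1.5699 rad.
Bracket: H₀ sin φ sin δ + cos φ cos δ sin H₀ = 1.5699×-0.05582×0.01571 + 0.99844×0.99988×1.00000 = -0.001377 + 0.998320 = 0.996943.
Q̄ = (S₀/π) × [bracket] = (1258/π) × 0.996943 = 399.21 W/m².
Ratio Q̄_A / Q̄_B = 397.05 / 399.21 = 0.9946.

Q̄_A / Q̄_B ≈ 0.995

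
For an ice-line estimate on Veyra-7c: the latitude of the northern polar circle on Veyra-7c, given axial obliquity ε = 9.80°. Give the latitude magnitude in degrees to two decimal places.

The polar circle is the lowest latitude that experiences at least one full rotation of continuous daylight at the northern-summer solstice; it lies at |ϕ| = 90° − ε = 90° − 9.80° = 80.20°.

80.20°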